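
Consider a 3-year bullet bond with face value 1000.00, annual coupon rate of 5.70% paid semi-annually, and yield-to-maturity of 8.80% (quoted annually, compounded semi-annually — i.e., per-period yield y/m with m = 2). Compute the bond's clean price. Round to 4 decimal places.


Answer: Price = 919.7944

Derivation:
Coupon per period c = face * coupon_rate / m = 28.500000
Periods per year m = 2; per-period yield y/m = 0.044000
Number of cashflows N = 6
Cashflows (t years, CF_t, discount factor 1/(1+y/m)^(m*t), PV):
  t = 0.5000: CF_t = 28.500000, DF = 0.957854, PV = 27.298851
  t = 1.0000: CF_t = 28.500000, DF = 0.917485, PV = 26.148324
  t = 1.5000: CF_t = 28.500000, DF = 0.878817, PV = 25.046288
  t = 2.0000: CF_t = 28.500000, DF = 0.841779, PV = 23.990697
  t = 2.5000: CF_t = 28.500000, DF = 0.806302, PV = 22.979595
  t = 3.0000: CF_t = 1028.500000, DF = 0.772320, PV = 794.330620
Price P = sum_t PV_t = 919.794374


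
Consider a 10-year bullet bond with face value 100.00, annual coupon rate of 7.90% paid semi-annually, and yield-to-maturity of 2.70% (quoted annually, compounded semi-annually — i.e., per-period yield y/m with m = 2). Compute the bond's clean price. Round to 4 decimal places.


Coupon per period c = face * coupon_rate / m = 3.950000
Periods per year m = 2; per-period yield y/m = 0.013500
Number of cashflows N = 20
Cashflows (t years, CF_t, discount factor 1/(1+y/m)^(m*t), PV):
  t = 0.5000: CF_t = 3.950000, DF = 0.986680, PV = 3.897385
  t = 1.0000: CF_t = 3.950000, DF = 0.973537, PV = 3.845471
  t = 1.5000: CF_t = 3.950000, DF = 0.960569, PV = 3.794249
  t = 2.0000: CF_t = 3.950000, DF = 0.947774, PV = 3.743709
  t = 2.5000: CF_t = 3.950000, DF = 0.935150, PV = 3.693842
  t = 3.0000: CF_t = 3.950000, DF = 0.922694, PV = 3.644639
  t = 3.5000: CF_t = 3.950000, DF = 0.910403, PV = 3.596092
  t = 4.0000: CF_t = 3.950000, DF = 0.898276, PV = 3.548192
  t = 4.5000: CF_t = 3.950000, DF = 0.886311, PV = 3.500929
  t = 5.0000: CF_t = 3.950000, DF = 0.874505, PV = 3.454296
  t = 5.5000: CF_t = 3.950000, DF = 0.862857, PV = 3.408284
  t = 6.0000: CF_t = 3.950000, DF = 0.851363, PV = 3.362885
  t = 6.5000: CF_t = 3.950000, DF = 0.840023, PV = 3.318091
  t = 7.0000: CF_t = 3.950000, DF = 0.828834, PV = 3.273894
  t = 7.5000: CF_t = 3.950000, DF = 0.817794, PV = 3.230285
  t = 8.0000: CF_t = 3.950000, DF = 0.806900, PV = 3.187257
  t = 8.5000: CF_t = 3.950000, DF = 0.796152, PV = 3.144802
  t = 9.0000: CF_t = 3.950000, DF = 0.785547, PV = 3.102913
  t = 9.5000: CF_t = 3.950000, DF = 0.775084, PV = 3.061581
  t = 10.0000: CF_t = 103.950000, DF = 0.764760, PV = 79.496761
Price P = sum_t PV_t = 145.305558

Answer: Price = 145.3056


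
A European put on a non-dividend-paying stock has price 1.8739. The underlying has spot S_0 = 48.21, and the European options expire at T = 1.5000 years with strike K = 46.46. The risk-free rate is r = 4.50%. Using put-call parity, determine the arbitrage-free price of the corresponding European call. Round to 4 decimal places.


Put-call parity: C - P = S_0 * exp(-qT) - K * exp(-rT).
S_0 * exp(-qT) = 48.2100 * 1.00000000 = 48.21000000
K * exp(-rT) = 46.4600 * 0.93472772 = 43.42744990
C = P + S*exp(-qT) - K*exp(-rT)
C = 1.8739 + 48.21000000 - 43.42744990 = 6.6565

Answer: Call price = 6.6565


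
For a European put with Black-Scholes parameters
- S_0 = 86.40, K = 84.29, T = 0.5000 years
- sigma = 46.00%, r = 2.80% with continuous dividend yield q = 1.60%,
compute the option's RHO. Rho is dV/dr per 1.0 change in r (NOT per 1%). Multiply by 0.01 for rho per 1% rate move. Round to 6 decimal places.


Answer: Rho = -21.909002

Derivation:
d1 = 0.2570930864; d2 = -0.0681760330
phi(d1) = 0.3859733471; exp(-qT) = 0.9920319148; exp(-rT) = 0.9860975443
N(-d2) = 0.5271772472
Rho = -K*T*exp(-rT)*N(-d2) = -84.2900 * 0.5000 * 0.9860975443 * 0.5271772472 = -21.909002


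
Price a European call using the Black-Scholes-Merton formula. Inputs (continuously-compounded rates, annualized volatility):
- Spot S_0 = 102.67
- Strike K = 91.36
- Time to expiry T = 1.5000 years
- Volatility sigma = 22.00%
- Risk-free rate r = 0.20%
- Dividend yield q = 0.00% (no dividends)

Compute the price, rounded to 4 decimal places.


d1 = (ln(S/K) + (r - q + 0.5*sigma^2) * T) / (sigma * sqrt(T)) = 0.57901564
d2 = d1 - sigma * sqrt(T) = 0.30957177
exp(-rT) = 0.99700450; exp(-qT) = 1.00000000
C = S_0 * exp(-qT) * N(d1) - K * exp(-rT) * N(d2)
N(d1) = 0.71871069; N(d2) = 0.62155669
C = 102.6700 * 1.00000000 * 0.71871069 - 91.3600 * 0.99700450 * 0.62155669 = 17.1747

Answer: Price = 17.1747


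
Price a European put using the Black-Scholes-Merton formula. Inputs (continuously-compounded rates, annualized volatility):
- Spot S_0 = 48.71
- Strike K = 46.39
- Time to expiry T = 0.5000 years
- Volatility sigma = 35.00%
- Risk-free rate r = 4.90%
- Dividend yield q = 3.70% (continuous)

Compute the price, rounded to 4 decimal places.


Answer: Price = 3.4199

Derivation:
d1 = (ln(S/K) + (r - q + 0.5*sigma^2) * T) / (sigma * sqrt(T)) = 0.34517086
d2 = d1 - sigma * sqrt(T) = 0.09768348
exp(-rT) = 0.97579769; exp(-qT) = 0.98167007
P = K * exp(-rT) * N(-d2) - S_0 * exp(-qT) * N(-d1)
N(-d1) = 0.36498296; N(-d2) = 0.46109182
P = 46.3900 * 0.97579769 * 0.46109182 - 48.7100 * 0.98167007 * 0.36498296 = 3.4199


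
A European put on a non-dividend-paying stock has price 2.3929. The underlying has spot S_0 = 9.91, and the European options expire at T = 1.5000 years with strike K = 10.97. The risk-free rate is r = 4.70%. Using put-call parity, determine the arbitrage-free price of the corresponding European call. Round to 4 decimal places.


Put-call parity: C - P = S_0 * exp(-qT) - K * exp(-rT).
S_0 * exp(-qT) = 9.9100 * 1.00000000 = 9.91000000
K * exp(-rT) = 10.9700 * 0.93192774 = 10.22324730
C = P + S*exp(-qT) - K*exp(-rT)
C = 2.3929 + 9.91000000 - 10.22324730 = 2.0797

Answer: Call price = 2.0797


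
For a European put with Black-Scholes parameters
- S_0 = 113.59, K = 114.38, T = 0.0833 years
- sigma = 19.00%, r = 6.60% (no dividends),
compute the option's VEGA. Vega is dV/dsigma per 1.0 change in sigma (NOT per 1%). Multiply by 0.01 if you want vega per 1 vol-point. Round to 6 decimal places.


d1 = 0.0012874585; d2 = -0.0535498463
phi(d1) = 0.3989419498; exp(-qT) = 1.0000000000; exp(-rT) = 0.9945172852
Vega = S * exp(-qT) * phi(d1) * sqrt(T) = 113.5900 * 1.0000000000 * 0.3989419498 * 0.2886173938 = 13.078933

Answer: Vega = 13.078933


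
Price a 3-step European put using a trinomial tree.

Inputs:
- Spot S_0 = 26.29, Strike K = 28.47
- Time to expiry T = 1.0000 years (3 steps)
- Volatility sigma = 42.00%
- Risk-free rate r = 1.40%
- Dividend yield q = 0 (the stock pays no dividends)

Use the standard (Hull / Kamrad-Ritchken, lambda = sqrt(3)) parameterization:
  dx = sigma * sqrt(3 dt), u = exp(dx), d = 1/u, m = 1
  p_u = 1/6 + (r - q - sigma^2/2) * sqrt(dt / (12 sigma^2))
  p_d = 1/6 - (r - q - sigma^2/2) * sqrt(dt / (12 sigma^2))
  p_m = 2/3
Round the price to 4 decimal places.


Answer: Price = V(0,0) = 5.3849

Derivation:
dt = T/N = 0.333333; dx = sigma*sqrt(3*dt) = 0.420000
u = exp(dx) = 1.521962; d = 1/u = 0.657047
p_u = 0.137222, p_m = 0.666667, p_d = 0.196111
Discount per step: exp(-r*dt) = 0.995344
Stock lattice S(k, j) with j the centered position index:
  k=0: S(0,+0) = 26.2900
  k=1: S(1,-1) = 17.2738; S(1,+0) = 26.2900; S(1,+1) = 40.0124
  k=2: S(2,-2) = 11.3497; S(2,-1) = 17.2738; S(2,+0) = 26.2900; S(2,+1) = 40.0124; S(2,+2) = 60.8973
  k=3: S(3,-3) = 7.4573; S(3,-2) = 11.3497; S(3,-1) = 17.2738; S(3,+0) = 26.2900; S(3,+1) = 40.0124; S(3,+2) = 60.8973; S(3,+3) = 92.6833
Terminal payoffs V(N, j) = max(K - S_T, 0):
  V(3,-3) = 21.012736; V(3,-2) = 17.120330; V(3,-1) = 11.196239; V(3,+0) = 2.180000; V(3,+1) = 0.000000; V(3,+2) = 0.000000; V(3,+3) = 0.000000
Backward induction: V(k, j) = exp(-r*dt) * [p_u * V(k+1, j+1) + p_m * V(k+1, j) + p_d * V(k+1, j-1)]
  V(2,-2) = exp(-r*dt) * [p_u*11.196239 + p_m*17.120330 + p_d*21.012736] = 16.991279
  V(2,-1) = exp(-r*dt) * [p_u*2.180000 + p_m*11.196239 + p_d*17.120330] = 11.069015
  V(2,+0) = exp(-r*dt) * [p_u*0.000000 + p_m*2.180000 + p_d*11.196239] = 3.632051
  V(2,+1) = exp(-r*dt) * [p_u*0.000000 + p_m*0.000000 + p_d*2.180000] = 0.425532
  V(2,+2) = exp(-r*dt) * [p_u*0.000000 + p_m*0.000000 + p_d*0.000000] = 0.000000
  V(1,-1) = exp(-r*dt) * [p_u*3.632051 + p_m*11.069015 + p_d*16.991279] = 11.157729
  V(1,+0) = exp(-r*dt) * [p_u*0.425532 + p_m*3.632051 + p_d*11.069015] = 4.628865
  V(1,+1) = exp(-r*dt) * [p_u*0.000000 + p_m*0.425532 + p_d*3.632051] = 0.991336
  V(0,+0) = exp(-r*dt) * [p_u*0.991336 + p_m*4.628865 + p_d*11.157729] = 5.384909


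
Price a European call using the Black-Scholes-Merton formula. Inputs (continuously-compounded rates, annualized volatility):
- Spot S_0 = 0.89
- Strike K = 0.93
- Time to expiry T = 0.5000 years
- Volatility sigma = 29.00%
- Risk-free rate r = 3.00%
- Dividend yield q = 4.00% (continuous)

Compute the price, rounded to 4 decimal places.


d1 = (ln(S/K) + (r - q + 0.5*sigma^2) * T) / (sigma * sqrt(T)) = -0.13624301
d2 = d1 - sigma * sqrt(T) = -0.34130398
exp(-rT) = 0.98511194; exp(-qT) = 0.98019867
C = S_0 * exp(-qT) * N(d1) - K * exp(-rT) * N(d2)
N(d1) = 0.44581459; N(d2) = 0.36643738
C = 0.8900 * 0.98019867 * 0.44581459 - 0.9300 * 0.98511194 * 0.36643738 = 0.0532

Answer: Price = 0.0532


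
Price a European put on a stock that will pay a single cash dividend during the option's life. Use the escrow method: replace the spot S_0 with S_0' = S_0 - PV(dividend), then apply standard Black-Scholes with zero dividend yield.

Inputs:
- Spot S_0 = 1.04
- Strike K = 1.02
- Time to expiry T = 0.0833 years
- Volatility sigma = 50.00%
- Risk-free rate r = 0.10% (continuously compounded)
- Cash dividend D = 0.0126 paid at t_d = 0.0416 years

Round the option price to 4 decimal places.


PV(D) = D * exp(-r * t_d) = 0.0126 * 0.99995840 = 0.01259948
S_0' = S_0 - PV(D) = 1.0400 - 0.01259948 = 1.02740052
d1 = (ln(S_0'/K) + (r + sigma^2/2)*T) / (sigma*sqrt(T)) = 0.12282712
d2 = d1 - sigma*sqrt(T) = -0.02148157
exp(-rT) = 0.99991670
N(-d1) = 0.45112200; N(-d2) = 0.50856925
P = K * exp(-rT) * N(-d2) - S_0' * N(-d1) = 1.0200 * 0.99991670 * 0.50856925 - 1.02740052 * 0.45112200 = 0.0552

Answer: Price = 0.0552


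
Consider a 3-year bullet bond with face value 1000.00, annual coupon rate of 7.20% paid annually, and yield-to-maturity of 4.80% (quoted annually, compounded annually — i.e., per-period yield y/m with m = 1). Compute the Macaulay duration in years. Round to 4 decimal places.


Coupon per period c = face * coupon_rate / m = 72.000000
Periods per year m = 1; per-period yield y/m = 0.048000
Number of cashflows N = 3
Cashflows (t years, CF_t, discount factor 1/(1+y/m)^(m*t), PV):
  t = 1.0000: CF_t = 72.000000, DF = 0.954198, PV = 68.702290
  t = 2.0000: CF_t = 72.000000, DF = 0.910495, PV = 65.555620
  t = 3.0000: CF_t = 1072.000000, DF = 0.868793, PV = 931.345751
Price P = sum_t PV_t = 1065.603661
Macaulay numerator sum_t t * PV_t:
  t * PV_t at t = 1.0000: 68.702290
  t * PV_t at t = 2.0000: 131.111241
  t * PV_t at t = 3.0000: 2794.037252
Macaulay duration D = (sum_t t * PV_t) / P = 2993.850783 / 1065.603661 = 2.809535

Answer: Macaulay duration = 2.8095 years


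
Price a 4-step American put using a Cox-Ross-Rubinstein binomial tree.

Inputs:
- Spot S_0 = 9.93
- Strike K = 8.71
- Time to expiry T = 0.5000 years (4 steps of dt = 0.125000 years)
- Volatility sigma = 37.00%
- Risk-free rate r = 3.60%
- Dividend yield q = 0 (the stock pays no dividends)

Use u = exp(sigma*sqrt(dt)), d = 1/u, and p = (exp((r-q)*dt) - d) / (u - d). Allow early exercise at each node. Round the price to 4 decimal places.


dt = T/N = 0.125000
u = exp(sigma*sqrt(dt)) = 1.139757; d = 1/u = 0.877380
p = (exp((r-q)*dt) - d) / (u - d) = 0.484532
Discount per step: exp(-r*dt) = 0.995510
Stock lattice S(k, i) with i counting down-moves:
  k=0: S(0,0) = 9.9300
  k=1: S(1,0) = 11.3178; S(1,1) = 8.7124
  k=2: S(2,0) = 12.8995; S(2,1) = 9.9300; S(2,2) = 7.6441
  k=3: S(3,0) = 14.7023; S(3,1) = 11.3178; S(3,2) = 8.7124; S(3,3) = 6.7068
  k=4: S(4,0) = 16.7571; S(4,1) = 12.8995; S(4,2) = 9.9300; S(4,3) = 7.6441; S(4,4) = 5.8844
Terminal payoffs V(N, i) = max(K - S_T, 0):
  V(4,0) = 0.000000; V(4,1) = 0.000000; V(4,2) = 0.000000; V(4,3) = 1.065924; V(4,4) = 2.825620
Backward induction: V(k, i) = exp(-r*dt) * [p * V(k+1, i) + (1-p) * V(k+1, i+1)]; then take max(V_cont, immediate exercise) for American.
  V(3,0) = exp(-r*dt) * [p*0.000000 + (1-p)*0.000000] = 0.000000; exercise = 0.000000; V(3,0) = max -> 0.000000
  V(3,1) = exp(-r*dt) * [p*0.000000 + (1-p)*0.000000] = 0.000000; exercise = 0.000000; V(3,1) = max -> 0.000000
  V(3,2) = exp(-r*dt) * [p*0.000000 + (1-p)*1.065924] = 0.546982; exercise = 0.000000; V(3,2) = max -> 0.546982
  V(3,3) = exp(-r*dt) * [p*1.065924 + (1-p)*2.825620] = 1.964131; exercise = 2.003238; V(3,3) = max -> 2.003238
  V(2,0) = exp(-r*dt) * [p*0.000000 + (1-p)*0.000000] = 0.000000; exercise = 0.000000; V(2,0) = max -> 0.000000
  V(2,1) = exp(-r*dt) * [p*0.000000 + (1-p)*0.546982] = 0.280686; exercise = 0.000000; V(2,1) = max -> 0.280686
  V(2,2) = exp(-r*dt) * [p*0.546982 + (1-p)*2.003238] = 1.291809; exercise = 1.065924; V(2,2) = max -> 1.291809
  V(1,0) = exp(-r*dt) * [p*0.000000 + (1-p)*0.280686] = 0.144035; exercise = 0.000000; V(1,0) = max -> 0.144035
  V(1,1) = exp(-r*dt) * [p*0.280686 + (1-p)*1.291809] = 0.798286; exercise = 0.000000; V(1,1) = max -> 0.798286
  V(0,0) = exp(-r*dt) * [p*0.144035 + (1-p)*0.798286] = 0.479119; exercise = 0.000000; V(0,0) = max -> 0.479119

Answer: Price = V(0,0) = 0.4791


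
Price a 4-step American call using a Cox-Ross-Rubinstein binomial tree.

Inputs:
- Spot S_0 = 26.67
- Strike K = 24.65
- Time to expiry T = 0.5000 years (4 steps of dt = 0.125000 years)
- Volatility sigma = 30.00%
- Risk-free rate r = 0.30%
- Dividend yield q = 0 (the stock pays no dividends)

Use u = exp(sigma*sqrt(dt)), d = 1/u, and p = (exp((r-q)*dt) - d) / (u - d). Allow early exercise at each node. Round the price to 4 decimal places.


Answer: Price = V(0,0) = 3.4461

Derivation:
dt = T/N = 0.125000
u = exp(sigma*sqrt(dt)) = 1.111895; d = 1/u = 0.899365
p = (exp((r-q)*dt) - d) / (u - d) = 0.475273
Discount per step: exp(-r*dt) = 0.999625
Stock lattice S(k, i) with i counting down-moves:
  k=0: S(0,0) = 26.6700
  k=1: S(1,0) = 29.6542; S(1,1) = 23.9861
  k=2: S(2,0) = 32.9724; S(2,1) = 26.6700; S(2,2) = 21.5722
  k=3: S(3,0) = 36.6619; S(3,1) = 29.6542; S(3,2) = 23.9861; S(3,3) = 19.4013
  k=4: S(4,0) = 40.7642; S(4,1) = 32.9724; S(4,2) = 26.6700; S(4,3) = 21.5722; S(4,4) = 17.4489
Terminal payoffs V(N, i) = max(S_T - K, 0):
  V(4,0) = 16.114166; V(4,1) = 8.322417; V(4,2) = 2.020000; V(4,3) = 0.000000; V(4,4) = 0.000000
Backward induction: V(k, i) = exp(-r*dt) * [p * V(k+1, i) + (1-p) * V(k+1, i+1)]; then take max(V_cont, immediate exercise) for American.
  V(3,0) = exp(-r*dt) * [p*16.114166 + (1-p)*8.322417] = 12.021117; exercise = 12.011875; V(3,0) = max -> 12.021117
  V(3,1) = exp(-r*dt) * [p*8.322417 + (1-p)*2.020000] = 5.013489; exercise = 5.004247; V(3,1) = max -> 5.013489
  V(3,2) = exp(-r*dt) * [p*2.020000 + (1-p)*0.000000] = 0.959692; exercise = 0.000000; V(3,2) = max -> 0.959692
  V(3,3) = exp(-r*dt) * [p*0.000000 + (1-p)*0.000000] = 0.000000; exercise = 0.000000; V(3,3) = max -> 0.000000
  V(2,0) = exp(-r*dt) * [p*12.021117 + (1-p)*5.013489] = 8.340898; exercise = 8.322417; V(2,0) = max -> 8.340898
  V(2,1) = exp(-r*dt) * [p*5.013489 + (1-p)*0.959692] = 2.885270; exercise = 2.020000; V(2,1) = max -> 2.885270
  V(2,2) = exp(-r*dt) * [p*0.959692 + (1-p)*0.000000] = 0.455945; exercise = 0.000000; V(2,2) = max -> 0.455945
  V(1,0) = exp(-r*dt) * [p*8.340898 + (1-p)*2.885270] = 5.476130; exercise = 5.004247; V(1,0) = max -> 5.476130
  V(1,1) = exp(-r*dt) * [p*2.885270 + (1-p)*0.455945] = 1.609934; exercise = 0.000000; V(1,1) = max -> 1.609934
  V(0,0) = exp(-r*dt) * [p*5.476130 + (1-p)*1.609934] = 3.446140; exercise = 2.020000; V(0,0) = max -> 3.446140


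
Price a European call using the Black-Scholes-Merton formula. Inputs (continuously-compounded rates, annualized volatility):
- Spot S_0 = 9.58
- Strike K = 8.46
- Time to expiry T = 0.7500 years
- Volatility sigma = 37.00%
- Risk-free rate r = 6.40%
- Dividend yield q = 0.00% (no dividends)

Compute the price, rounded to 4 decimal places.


d1 = (ln(S/K) + (r - q + 0.5*sigma^2) * T) / (sigma * sqrt(T)) = 0.69801934
d2 = d1 - sigma * sqrt(T) = 0.37758994
exp(-rT) = 0.95313379; exp(-qT) = 1.00000000
C = S_0 * exp(-qT) * N(d1) - K * exp(-rT) * N(d2)
N(d1) = 0.75741745; N(d2) = 0.64713238
C = 9.5800 * 1.00000000 * 0.75741745 - 8.4600 * 0.95313379 * 0.64713238 = 2.0379

Answer: Price = 2.0379


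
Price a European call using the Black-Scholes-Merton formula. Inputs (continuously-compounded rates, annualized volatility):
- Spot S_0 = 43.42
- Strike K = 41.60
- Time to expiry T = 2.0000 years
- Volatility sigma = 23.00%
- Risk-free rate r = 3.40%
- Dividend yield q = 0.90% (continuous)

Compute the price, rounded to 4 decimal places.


d1 = (ln(S/K) + (r - q + 0.5*sigma^2) * T) / (sigma * sqrt(T)) = 0.44799825
d2 = d1 - sigma * sqrt(T) = 0.12272913
exp(-rT) = 0.93426047; exp(-qT) = 0.98216103
C = S_0 * exp(-qT) * N(d1) - K * exp(-rT) * N(d2)
N(d1) = 0.67292277; N(d2) = 0.54883920
C = 43.4200 * 0.98216103 * 0.67292277 - 41.6000 * 0.93426047 * 0.54883920 = 7.3663

Answer: Price = 7.3663


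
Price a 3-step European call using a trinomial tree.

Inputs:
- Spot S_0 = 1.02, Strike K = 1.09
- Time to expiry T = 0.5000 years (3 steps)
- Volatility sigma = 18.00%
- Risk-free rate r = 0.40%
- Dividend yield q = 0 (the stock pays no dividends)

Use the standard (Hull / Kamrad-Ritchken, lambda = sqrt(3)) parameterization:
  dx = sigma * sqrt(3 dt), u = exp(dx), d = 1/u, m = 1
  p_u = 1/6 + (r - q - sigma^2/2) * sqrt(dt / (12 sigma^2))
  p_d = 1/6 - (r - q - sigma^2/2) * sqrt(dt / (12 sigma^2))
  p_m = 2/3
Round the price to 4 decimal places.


dt = T/N = 0.166667; dx = sigma*sqrt(3*dt) = 0.127279
u = exp(dx) = 1.135734; d = 1/u = 0.880488
p_u = 0.158679, p_m = 0.666667, p_d = 0.174654
Discount per step: exp(-r*dt) = 0.999334
Stock lattice S(k, j) with j the centered position index:
  k=0: S(0,+0) = 1.0200
  k=1: S(1,-1) = 0.8981; S(1,+0) = 1.0200; S(1,+1) = 1.1584
  k=2: S(2,-2) = 0.7908; S(2,-1) = 0.8981; S(2,+0) = 1.0200; S(2,+1) = 1.1584; S(2,+2) = 1.3157
  k=3: S(3,-3) = 0.6963; S(3,-2) = 0.7908; S(3,-1) = 0.8981; S(3,+0) = 1.0200; S(3,+1) = 1.1584; S(3,+2) = 1.3157; S(3,+3) = 1.4943
Terminal payoffs V(N, j) = max(S_T - K, 0):
  V(3,-3) = 0.000000; V(3,-2) = 0.000000; V(3,-1) = 0.000000; V(3,+0) = 0.000000; V(3,+1) = 0.068449; V(3,+2) = 0.225690; V(3,+3) = 0.404274
Backward induction: V(k, j) = exp(-r*dt) * [p_u * V(k+1, j+1) + p_m * V(k+1, j) + p_d * V(k+1, j-1)]
  V(2,-2) = exp(-r*dt) * [p_u*0.000000 + p_m*0.000000 + p_d*0.000000] = 0.000000
  V(2,-1) = exp(-r*dt) * [p_u*0.000000 + p_m*0.000000 + p_d*0.000000] = 0.000000
  V(2,+0) = exp(-r*dt) * [p_u*0.068449 + p_m*0.000000 + p_d*0.000000] = 0.010854
  V(2,+1) = exp(-r*dt) * [p_u*0.225690 + p_m*0.068449 + p_d*0.000000] = 0.081390
  V(2,+2) = exp(-r*dt) * [p_u*0.404274 + p_m*0.225690 + p_d*0.068449] = 0.226413
  V(1,-1) = exp(-r*dt) * [p_u*0.010854 + p_m*0.000000 + p_d*0.000000] = 0.001721
  V(1,+0) = exp(-r*dt) * [p_u*0.081390 + p_m*0.010854 + p_d*0.000000] = 0.020138
  V(1,+1) = exp(-r*dt) * [p_u*0.226413 + p_m*0.081390 + p_d*0.010854] = 0.092022
  V(0,+0) = exp(-r*dt) * [p_u*0.092022 + p_m*0.020138 + p_d*0.001721] = 0.028309

Answer: Price = V(0,0) = 0.0283


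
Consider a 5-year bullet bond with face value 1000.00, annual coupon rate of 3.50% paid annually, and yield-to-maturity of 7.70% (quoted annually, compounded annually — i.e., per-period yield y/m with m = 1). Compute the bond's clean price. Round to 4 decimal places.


Coupon per period c = face * coupon_rate / m = 35.000000
Periods per year m = 1; per-period yield y/m = 0.077000
Number of cashflows N = 5
Cashflows (t years, CF_t, discount factor 1/(1+y/m)^(m*t), PV):
  t = 1.0000: CF_t = 35.000000, DF = 0.928505, PV = 32.497679
  t = 2.0000: CF_t = 35.000000, DF = 0.862122, PV = 30.174261
  t = 3.0000: CF_t = 35.000000, DF = 0.800484, PV = 28.016955
  t = 4.0000: CF_t = 35.000000, DF = 0.743254, PV = 26.013886
  t = 5.0000: CF_t = 1035.000000, DF = 0.690115, PV = 714.269052
Price P = sum_t PV_t = 830.971832

Answer: Price = 830.9718


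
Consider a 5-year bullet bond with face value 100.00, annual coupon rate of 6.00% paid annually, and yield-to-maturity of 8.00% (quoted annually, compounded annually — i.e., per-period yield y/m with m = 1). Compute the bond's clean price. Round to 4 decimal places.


Coupon per period c = face * coupon_rate / m = 6.000000
Periods per year m = 1; per-period yield y/m = 0.080000
Number of cashflows N = 5
Cashflows (t years, CF_t, discount factor 1/(1+y/m)^(m*t), PV):
  t = 1.0000: CF_t = 6.000000, DF = 0.925926, PV = 5.555556
  t = 2.0000: CF_t = 6.000000, DF = 0.857339, PV = 5.144033
  t = 3.0000: CF_t = 6.000000, DF = 0.793832, PV = 4.762993
  t = 4.0000: CF_t = 6.000000, DF = 0.735030, PV = 4.410179
  t = 5.0000: CF_t = 106.000000, DF = 0.680583, PV = 72.141819
Price P = sum_t PV_t = 92.014580

Answer: Price = 92.0146


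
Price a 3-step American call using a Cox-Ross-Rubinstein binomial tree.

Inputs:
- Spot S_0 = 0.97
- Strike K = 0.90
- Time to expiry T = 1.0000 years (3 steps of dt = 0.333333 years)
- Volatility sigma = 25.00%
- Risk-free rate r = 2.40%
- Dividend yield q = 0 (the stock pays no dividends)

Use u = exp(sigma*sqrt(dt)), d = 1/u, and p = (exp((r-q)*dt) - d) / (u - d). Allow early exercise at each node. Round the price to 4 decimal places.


dt = T/N = 0.333333
u = exp(sigma*sqrt(dt)) = 1.155274; d = 1/u = 0.865596
p = (exp((r-q)*dt) - d) / (u - d) = 0.491706
Discount per step: exp(-r*dt) = 0.992032
Stock lattice S(k, i) with i counting down-moves:
  k=0: S(0,0) = 0.9700
  k=1: S(1,0) = 1.1206; S(1,1) = 0.8396
  k=2: S(2,0) = 1.2946; S(2,1) = 0.9700; S(2,2) = 0.7268
  k=3: S(3,0) = 1.4956; S(3,1) = 1.1206; S(3,2) = 0.8396; S(3,3) = 0.6291
Terminal payoffs V(N, i) = max(S_T - K, 0):
  V(3,0) = 0.595639; V(3,1) = 0.220616; V(3,2) = 0.000000; V(3,3) = 0.000000
Backward induction: V(k, i) = exp(-r*dt) * [p * V(k+1, i) + (1-p) * V(k+1, i+1)]; then take max(V_cont, immediate exercise) for American.
  V(2,0) = exp(-r*dt) * [p*0.595639 + (1-p)*0.220616] = 0.401790; exercise = 0.394618; V(2,0) = max -> 0.401790
  V(2,1) = exp(-r*dt) * [p*0.220616 + (1-p)*0.000000] = 0.107614; exercise = 0.070000; V(2,1) = max -> 0.107614
  V(2,2) = exp(-r*dt) * [p*0.000000 + (1-p)*0.000000] = 0.000000; exercise = 0.000000; V(2,2) = max -> 0.000000
  V(1,0) = exp(-r*dt) * [p*0.401790 + (1-p)*0.107614] = 0.250252; exercise = 0.220616; V(1,0) = max -> 0.250252
  V(1,1) = exp(-r*dt) * [p*0.107614 + (1-p)*0.000000] = 0.052493; exercise = 0.000000; V(1,1) = max -> 0.052493
  V(0,0) = exp(-r*dt) * [p*0.250252 + (1-p)*0.052493] = 0.148539; exercise = 0.070000; V(0,0) = max -> 0.148539

Answer: Price = V(0,0) = 0.1485


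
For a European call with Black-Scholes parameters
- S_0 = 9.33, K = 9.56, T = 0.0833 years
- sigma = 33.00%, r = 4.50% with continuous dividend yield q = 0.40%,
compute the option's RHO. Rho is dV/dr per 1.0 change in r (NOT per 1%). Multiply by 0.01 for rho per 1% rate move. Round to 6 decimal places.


d1 = -0.1722079290; d2 = -0.2674516689
phi(d1) = 0.3930704903; exp(-qT) = 0.9996668555; exp(-rT) = 0.9962585169
N(d2) = 0.3945607109
Rho = K*T*exp(-rT)*N(d2) = 9.5600 * 0.0833 * 0.9962585169 * 0.3945607109 = 0.313032

Answer: Rho = 0.313032


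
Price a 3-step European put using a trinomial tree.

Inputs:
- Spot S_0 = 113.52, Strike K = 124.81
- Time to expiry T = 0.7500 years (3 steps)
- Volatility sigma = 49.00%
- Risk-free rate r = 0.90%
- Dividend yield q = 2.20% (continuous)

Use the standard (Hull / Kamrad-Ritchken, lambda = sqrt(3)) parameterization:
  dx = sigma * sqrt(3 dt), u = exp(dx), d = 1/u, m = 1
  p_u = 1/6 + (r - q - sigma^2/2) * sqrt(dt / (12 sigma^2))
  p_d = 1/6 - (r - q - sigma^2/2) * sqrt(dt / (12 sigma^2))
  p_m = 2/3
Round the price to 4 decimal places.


dt = T/N = 0.250000; dx = sigma*sqrt(3*dt) = 0.424352
u = exp(dx) = 1.528600; d = 1/u = 0.654193
p_u = 0.127475, p_m = 0.666667, p_d = 0.205859
Discount per step: exp(-r*dt) = 0.997753
Stock lattice S(k, j) with j the centered position index:
  k=0: S(0,+0) = 113.5200
  k=1: S(1,-1) = 74.2640; S(1,+0) = 113.5200; S(1,+1) = 173.5267
  k=2: S(2,-2) = 48.5830; S(2,-1) = 74.2640; S(2,+0) = 113.5200; S(2,+1) = 173.5267; S(2,+2) = 265.2530
  k=3: S(3,-3) = 31.7827; S(3,-2) = 48.5830; S(3,-1) = 74.2640; S(3,+0) = 113.5200; S(3,+1) = 173.5267; S(3,+2) = 265.2530; S(3,+3) = 405.4657
Terminal payoffs V(N, j) = max(K - S_T, 0):
  V(3,-3) = 93.027314; V(3,-2) = 76.226978; V(3,-1) = 50.545980; V(3,+0) = 11.290000; V(3,+1) = 0.000000; V(3,+2) = 0.000000; V(3,+3) = 0.000000
Backward induction: V(k, j) = exp(-r*dt) * [p_u * V(k+1, j+1) + p_m * V(k+1, j) + p_d * V(k+1, j-1)]
  V(2,-2) = exp(-r*dt) * [p_u*50.545980 + p_m*76.226978 + p_d*93.027314] = 76.240065
  V(2,-1) = exp(-r*dt) * [p_u*11.290000 + p_m*50.545980 + p_d*76.226978] = 50.714262
  V(2,+0) = exp(-r*dt) * [p_u*0.000000 + p_m*11.290000 + p_d*50.545980] = 17.891696
  V(2,+1) = exp(-r*dt) * [p_u*0.000000 + p_m*0.000000 + p_d*11.290000] = 2.318922
  V(2,+2) = exp(-r*dt) * [p_u*0.000000 + p_m*0.000000 + p_d*0.000000] = 0.000000
  V(1,-1) = exp(-r*dt) * [p_u*17.891696 + p_m*50.714262 + p_d*76.240065] = 51.668543
  V(1,+0) = exp(-r*dt) * [p_u*2.318922 + p_m*17.891696 + p_d*50.714262] = 22.612440
  V(1,+1) = exp(-r*dt) * [p_u*0.000000 + p_m*2.318922 + p_d*17.891696] = 5.217358
  V(0,+0) = exp(-r*dt) * [p_u*5.217358 + p_m*22.612440 + p_d*51.668543] = 26.317181

Answer: Price = V(0,0) = 26.3172


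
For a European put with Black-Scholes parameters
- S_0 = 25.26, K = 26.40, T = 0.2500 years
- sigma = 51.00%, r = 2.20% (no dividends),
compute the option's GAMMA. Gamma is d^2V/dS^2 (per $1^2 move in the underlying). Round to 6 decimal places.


d1 = -0.0240368362; d2 = -0.2790368362
phi(d1) = 0.3988270487; exp(-qT) = 1.0000000000; exp(-rT) = 0.9945150973
Gamma = exp(-qT) * phi(d1) / (S * sigma * sqrt(T)) = 1.0000000000 * 0.3988270487 / (25.2600 * 0.5100 * 0.5000000000) = 0.061917

Answer: Gamma = 0.061917


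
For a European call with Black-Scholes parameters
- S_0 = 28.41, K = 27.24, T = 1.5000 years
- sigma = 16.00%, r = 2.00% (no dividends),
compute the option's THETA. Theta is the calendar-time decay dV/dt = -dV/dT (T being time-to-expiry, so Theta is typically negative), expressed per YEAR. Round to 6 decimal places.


Answer: Theta = -0.984813

Derivation:
d1 = 0.4656822653; d2 = 0.2697230859
phi(d1) = 0.3579476547; exp(-qT) = 1.0000000000; exp(-rT) = 0.9704455335
Theta = -S*exp(-qT)*phi(d1)*sigma/(2*sqrt(T)) - r*K*exp(-rT)*N(d2) + q*S*exp(-qT)*N(d1)
N(d1) = 0.6792785258; N(d2) = 0.6063133507; sqrt(T) = 1.2247448714
Term 1 = -28.4100 * 1.0000000000 * 0.3579476547 * 0.1600 / (2 * 1.2247448714) = -0.6642554287
Term 2 = -0.0200 * 27.2400 * 0.9704455335 * 0.6063133507 = -0.3205570965
Term 3 = 0 (no dividend yield, q = 0)
Theta = -0.6642554287 + (-0.3205570965) + (0.0000000000) = -0.984813


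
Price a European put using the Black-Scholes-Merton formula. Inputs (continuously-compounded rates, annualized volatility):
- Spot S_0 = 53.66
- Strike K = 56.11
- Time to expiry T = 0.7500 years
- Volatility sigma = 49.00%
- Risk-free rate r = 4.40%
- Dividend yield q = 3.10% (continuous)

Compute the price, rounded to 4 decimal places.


d1 = (ln(S/K) + (r - q + 0.5*sigma^2) * T) / (sigma * sqrt(T)) = 0.12994221
d2 = d1 - sigma * sqrt(T) = -0.29441024
exp(-rT) = 0.96753856; exp(-qT) = 0.97701820
P = K * exp(-rT) * N(-d2) - S_0 * exp(-qT) * N(-d1)
N(-d1) = 0.44830607; N(-d2) = 0.61577778
P = 56.1100 * 0.96753856 * 0.61577778 - 53.6600 * 0.97701820 * 0.44830607 = 9.9265

Answer: Price = 9.9265


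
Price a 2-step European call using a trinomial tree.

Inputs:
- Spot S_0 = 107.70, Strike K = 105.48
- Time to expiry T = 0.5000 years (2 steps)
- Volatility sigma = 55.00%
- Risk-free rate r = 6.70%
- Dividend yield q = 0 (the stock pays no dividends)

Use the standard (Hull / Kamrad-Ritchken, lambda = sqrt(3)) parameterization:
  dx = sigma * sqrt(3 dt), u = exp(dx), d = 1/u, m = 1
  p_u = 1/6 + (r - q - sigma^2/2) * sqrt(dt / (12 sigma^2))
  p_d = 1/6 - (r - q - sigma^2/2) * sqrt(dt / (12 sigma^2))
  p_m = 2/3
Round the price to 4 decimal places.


Answer: Price = V(0,0) = 17.2440

Derivation:
dt = T/N = 0.250000; dx = sigma*sqrt(3*dt) = 0.476314
u = exp(dx) = 1.610128; d = 1/u = 0.621068
p_u = 0.144557, p_m = 0.666667, p_d = 0.188777
Discount per step: exp(-r*dt) = 0.983390
Stock lattice S(k, j) with j the centered position index:
  k=0: S(0,+0) = 107.7000
  k=1: S(1,-1) = 66.8891; S(1,+0) = 107.7000; S(1,+1) = 173.4108
  k=2: S(2,-2) = 41.5427; S(2,-1) = 66.8891; S(2,+0) = 107.7000; S(2,+1) = 173.4108; S(2,+2) = 279.2137
Terminal payoffs V(N, j) = max(S_T - K, 0):
  V(2,-2) = 0.000000; V(2,-1) = 0.000000; V(2,+0) = 2.220000; V(2,+1) = 67.930836; V(2,+2) = 173.733725
Backward induction: V(k, j) = exp(-r*dt) * [p_u * V(k+1, j+1) + p_m * V(k+1, j) + p_d * V(k+1, j-1)]
  V(1,-1) = exp(-r*dt) * [p_u*2.220000 + p_m*0.000000 + p_d*0.000000] = 0.315585
  V(1,+0) = exp(-r*dt) * [p_u*67.930836 + p_m*2.220000 + p_d*0.000000] = 11.112166
  V(1,+1) = exp(-r*dt) * [p_u*173.733725 + p_m*67.930836 + p_d*2.220000] = 69.644328
  V(0,+0) = exp(-r*dt) * [p_u*69.644328 + p_m*11.112166 + p_d*0.315585] = 17.243976


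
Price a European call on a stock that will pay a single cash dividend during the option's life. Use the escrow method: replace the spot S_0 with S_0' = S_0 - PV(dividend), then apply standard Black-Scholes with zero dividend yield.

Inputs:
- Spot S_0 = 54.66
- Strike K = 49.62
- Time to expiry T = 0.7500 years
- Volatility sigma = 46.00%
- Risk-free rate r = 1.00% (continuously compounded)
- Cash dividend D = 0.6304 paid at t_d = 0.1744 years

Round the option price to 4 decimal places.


PV(D) = D * exp(-r * t_d) = 0.6304 * 0.99825752 = 0.62930154
S_0' = S_0 - PV(D) = 54.6600 - 0.62930154 = 54.03069846
d1 = (ln(S_0'/K) + (r + sigma^2/2)*T) / (sigma*sqrt(T)) = 0.43177867
d2 = d1 - sigma*sqrt(T) = 0.03340698
exp(-rT) = 0.99252805
N(d1) = 0.66704886; N(d2) = 0.51332498
C = S_0' * N(d1) - K * exp(-rT) * N(d2) = 54.03069846 * 0.66704886 - 49.6200 * 0.99252805 * 0.51332498 = 10.7602

Answer: Price = 10.7602


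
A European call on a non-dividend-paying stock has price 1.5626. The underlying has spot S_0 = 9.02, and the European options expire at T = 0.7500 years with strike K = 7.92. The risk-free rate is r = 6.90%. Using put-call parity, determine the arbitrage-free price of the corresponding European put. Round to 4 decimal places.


Put-call parity: C - P = S_0 * exp(-qT) - K * exp(-rT).
S_0 * exp(-qT) = 9.0200 * 1.00000000 = 9.02000000
K * exp(-rT) = 7.9200 * 0.94956623 = 7.52056453
P = C - S*exp(-qT) + K*exp(-rT)
P = 1.5626 - 9.02000000 + 7.52056453 = 0.0632

Answer: Put price = 0.0632


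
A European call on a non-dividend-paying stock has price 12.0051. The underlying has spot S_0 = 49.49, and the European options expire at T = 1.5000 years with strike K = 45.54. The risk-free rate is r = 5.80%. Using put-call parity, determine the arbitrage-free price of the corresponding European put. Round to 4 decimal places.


Answer: Put price = 4.2606

Derivation:
Put-call parity: C - P = S_0 * exp(-qT) - K * exp(-rT).
S_0 * exp(-qT) = 49.4900 * 1.00000000 = 49.49000000
K * exp(-rT) = 45.5400 * 0.91667710 = 41.74547494
P = C - S*exp(-qT) + K*exp(-rT)
P = 12.0051 - 49.49000000 + 41.74547494 = 4.2606


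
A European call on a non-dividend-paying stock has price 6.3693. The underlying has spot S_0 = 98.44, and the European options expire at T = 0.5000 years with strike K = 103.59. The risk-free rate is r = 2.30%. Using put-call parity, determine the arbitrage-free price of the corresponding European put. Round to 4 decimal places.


Answer: Put price = 10.3348

Derivation:
Put-call parity: C - P = S_0 * exp(-qT) - K * exp(-rT).
S_0 * exp(-qT) = 98.4400 * 1.00000000 = 98.44000000
K * exp(-rT) = 103.5900 * 0.98856587 = 102.40553871
P = C - S*exp(-qT) + K*exp(-rT)
P = 6.3693 - 98.44000000 + 102.40553871 = 10.3348


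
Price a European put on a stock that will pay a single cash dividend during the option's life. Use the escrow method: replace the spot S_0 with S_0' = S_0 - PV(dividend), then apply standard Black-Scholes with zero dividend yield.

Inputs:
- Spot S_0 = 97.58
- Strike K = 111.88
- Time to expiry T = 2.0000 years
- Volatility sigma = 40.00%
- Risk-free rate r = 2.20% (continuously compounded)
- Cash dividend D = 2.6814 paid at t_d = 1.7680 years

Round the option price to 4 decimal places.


PV(D) = D * exp(-r * t_d) = 2.6814 * 0.96185074 = 2.57910656
S_0' = S_0 - PV(D) = 97.5800 - 2.57910656 = 95.00089344
d1 = (ln(S_0'/K) + (r + sigma^2/2)*T) / (sigma*sqrt(T)) = 0.07152284
d2 = d1 - sigma*sqrt(T) = -0.49416259
exp(-rT) = 0.95695396
N(-d1) = 0.47149082; N(-d2) = 0.68940432
P = K * exp(-rT) * N(-d2) - S_0' * N(-d1) = 111.8800 * 0.95695396 * 0.68940432 - 95.00089344 * 0.47149082 = 29.0183

Answer: Price = 29.0183


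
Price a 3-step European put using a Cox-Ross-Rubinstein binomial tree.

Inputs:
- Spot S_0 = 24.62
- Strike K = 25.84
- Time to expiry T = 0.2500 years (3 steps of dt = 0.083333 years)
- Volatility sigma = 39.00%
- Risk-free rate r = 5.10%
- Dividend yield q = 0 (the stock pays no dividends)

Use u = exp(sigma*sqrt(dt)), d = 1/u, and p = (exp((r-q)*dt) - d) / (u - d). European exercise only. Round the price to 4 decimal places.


dt = T/N = 0.083333
u = exp(sigma*sqrt(dt)) = 1.119165; d = 1/u = 0.893523
p = (exp((r-q)*dt) - d) / (u - d) = 0.490759
Discount per step: exp(-r*dt) = 0.995759
Stock lattice S(k, i) with i counting down-moves:
  k=0: S(0,0) = 24.6200
  k=1: S(1,0) = 27.5539; S(1,1) = 21.9985
  k=2: S(2,0) = 30.8373; S(2,1) = 24.6200; S(2,2) = 19.6562
  k=3: S(3,0) = 34.5121; S(3,1) = 27.5539; S(3,2) = 21.9985; S(3,3) = 17.5633
Terminal payoffs V(N, i) = max(K - S_T, 0):
  V(3,0) = 0.000000; V(3,1) = 0.000000; V(3,2) = 3.841466; V(3,3) = 8.276740
Backward induction: V(k, i) = exp(-r*dt) * [p * V(k+1, i) + (1-p) * V(k+1, i+1)].
  V(2,0) = exp(-r*dt) * [p*0.000000 + (1-p)*0.000000] = 0.000000
  V(2,1) = exp(-r*dt) * [p*0.000000 + (1-p)*3.841466] = 1.947935
  V(2,2) = exp(-r*dt) * [p*3.841466 + (1-p)*8.276740] = 6.074219
  V(1,0) = exp(-r*dt) * [p*0.000000 + (1-p)*1.947935] = 0.987762
  V(1,1) = exp(-r*dt) * [p*1.947935 + (1-p)*6.074219] = 4.032035
  V(0,0) = exp(-r*dt) * [p*0.987762 + (1-p)*4.032035] = 2.527267

Answer: Price = V(0,0) = 2.5273


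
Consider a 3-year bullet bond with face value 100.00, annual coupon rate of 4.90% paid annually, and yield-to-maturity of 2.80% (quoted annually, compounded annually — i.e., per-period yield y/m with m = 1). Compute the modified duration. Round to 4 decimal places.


Coupon per period c = face * coupon_rate / m = 4.900000
Periods per year m = 1; per-period yield y/m = 0.028000
Number of cashflows N = 3
Cashflows (t years, CF_t, discount factor 1/(1+y/m)^(m*t), PV):
  t = 1.0000: CF_t = 4.900000, DF = 0.972763, PV = 4.766537
  t = 2.0000: CF_t = 4.900000, DF = 0.946267, PV = 4.636709
  t = 3.0000: CF_t = 104.900000, DF = 0.920493, PV = 96.559753
Price P = sum_t PV_t = 105.962999
First compute Macaulay numerator sum_t t * PV_t:
  t * PV_t at t = 1.0000: 4.766537
  t * PV_t at t = 2.0000: 9.273418
  t * PV_t at t = 3.0000: 289.679258
Macaulay duration D = 303.719213 / 105.962999 = 2.866276
Modified duration = D / (1 + y/m) = 2.866276 / (1 + 0.028000) = 2.788206

Answer: Modified duration = 2.7882


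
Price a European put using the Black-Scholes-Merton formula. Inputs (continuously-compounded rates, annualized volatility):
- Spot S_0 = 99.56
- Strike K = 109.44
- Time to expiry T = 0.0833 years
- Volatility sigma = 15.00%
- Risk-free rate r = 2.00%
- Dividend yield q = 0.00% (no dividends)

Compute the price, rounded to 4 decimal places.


d1 = (ln(S/K) + (r - q + 0.5*sigma^2) * T) / (sigma * sqrt(T)) = -2.12537090
d2 = d1 - sigma * sqrt(T) = -2.16866351
exp(-rT) = 0.99833539; exp(-qT) = 1.00000000
P = K * exp(-rT) * N(-d2) - S_0 * exp(-qT) * N(-d1)
N(-d1) = 0.98322216; N(-d2) = 0.98494588
P = 109.4400 * 0.99833539 * 0.98494588 - 99.5600 * 1.00000000 * 0.98322216 = 9.7234

Answer: Price = 9.7234


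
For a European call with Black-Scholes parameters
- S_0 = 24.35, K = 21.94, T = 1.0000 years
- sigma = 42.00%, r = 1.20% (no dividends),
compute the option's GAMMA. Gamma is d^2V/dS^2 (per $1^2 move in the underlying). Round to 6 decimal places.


d1 = 0.4867152254; d2 = 0.0667152254
phi(d1) = 0.3543803922; exp(-qT) = 1.0000000000; exp(-rT) = 0.9880717129
Gamma = exp(-qT) * phi(d1) / (S * sigma * sqrt(T)) = 1.0000000000 * 0.3543803922 / (24.3500 * 0.4200 * 1.0000000000) = 0.034651

Answer: Gamma = 0.034651


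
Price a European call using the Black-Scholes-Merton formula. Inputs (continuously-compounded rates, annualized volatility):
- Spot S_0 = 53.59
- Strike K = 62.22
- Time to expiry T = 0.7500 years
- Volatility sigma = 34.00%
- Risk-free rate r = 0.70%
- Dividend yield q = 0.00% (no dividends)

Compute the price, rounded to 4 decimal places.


Answer: Price = 3.3921

Derivation:
d1 = (ln(S/K) + (r - q + 0.5*sigma^2) * T) / (sigma * sqrt(T)) = -0.34204270
d2 = d1 - sigma * sqrt(T) = -0.63649134
exp(-rT) = 0.99476376; exp(-qT) = 1.00000000
C = S_0 * exp(-qT) * N(d1) - K * exp(-rT) * N(d2)
N(d1) = 0.36615938; N(d2) = 0.26222811
C = 53.5900 * 1.00000000 * 0.36615938 - 62.2200 * 0.99476376 * 0.26222811 = 3.3921


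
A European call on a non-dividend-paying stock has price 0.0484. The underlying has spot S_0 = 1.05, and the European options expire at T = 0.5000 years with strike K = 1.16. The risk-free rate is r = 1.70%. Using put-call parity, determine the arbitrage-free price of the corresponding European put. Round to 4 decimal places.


Answer: Put price = 0.1486

Derivation:
Put-call parity: C - P = S_0 * exp(-qT) - K * exp(-rT).
S_0 * exp(-qT) = 1.0500 * 1.00000000 = 1.05000000
K * exp(-rT) = 1.1600 * 0.99153602 = 1.15018179
P = C - S*exp(-qT) + K*exp(-rT)
P = 0.0484 - 1.05000000 + 1.15018179 = 0.1486


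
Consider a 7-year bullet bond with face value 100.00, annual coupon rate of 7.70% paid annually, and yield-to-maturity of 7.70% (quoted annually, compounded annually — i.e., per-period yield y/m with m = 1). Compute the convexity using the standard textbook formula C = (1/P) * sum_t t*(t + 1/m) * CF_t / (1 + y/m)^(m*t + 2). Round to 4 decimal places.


Answer: Convexity = 36.1879

Derivation:
Coupon per period c = face * coupon_rate / m = 7.700000
Periods per year m = 1; per-period yield y/m = 0.077000
Number of cashflows N = 7
Cashflows (t years, CF_t, discount factor 1/(1+y/m)^(m*t), PV):
  t = 1.0000: CF_t = 7.700000, DF = 0.928505, PV = 7.149489
  t = 2.0000: CF_t = 7.700000, DF = 0.862122, PV = 6.638337
  t = 3.0000: CF_t = 7.700000, DF = 0.800484, PV = 6.163730
  t = 4.0000: CF_t = 7.700000, DF = 0.743254, PV = 5.723055
  t = 5.0000: CF_t = 7.700000, DF = 0.690115, PV = 5.313886
  t = 6.0000: CF_t = 7.700000, DF = 0.640775, PV = 4.933970
  t = 7.0000: CF_t = 107.700000, DF = 0.594963, PV = 64.077533
Price P = sum_t PV_t = 100.000000
Convexity numerator sum_t t*(t + 1/m) * CF_t / (1+y/m)^(m*t + 2):
  t = 1.0000: term = 12.327460
  t = 2.0000: term = 34.338329
  t = 3.0000: term = 63.766628
  t = 4.0000: term = 98.679400
  t = 5.0000: term = 137.436491
  t = 6.0000: term = 178.654677
  t = 7.0000: term = 3093.587474
Convexity = (1/P) * sum = 3618.790460 / 100.000000 = 36.187905


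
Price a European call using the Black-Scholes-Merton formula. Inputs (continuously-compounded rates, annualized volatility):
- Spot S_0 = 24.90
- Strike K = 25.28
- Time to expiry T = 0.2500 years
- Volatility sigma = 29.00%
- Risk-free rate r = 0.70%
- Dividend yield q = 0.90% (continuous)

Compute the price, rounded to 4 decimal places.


d1 = (ln(S/K) + (r - q + 0.5*sigma^2) * T) / (sigma * sqrt(T)) = -0.03540183
d2 = d1 - sigma * sqrt(T) = -0.18040183
exp(-rT) = 0.99825153; exp(-qT) = 0.99775253
C = S_0 * exp(-qT) * N(d1) - K * exp(-rT) * N(d2)
N(d1) = 0.48587966; N(d2) = 0.42841856
C = 24.9000 * 0.99775253 * 0.48587966 - 25.2800 * 0.99825153 * 0.42841856 = 1.2597

Answer: Price = 1.2597
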